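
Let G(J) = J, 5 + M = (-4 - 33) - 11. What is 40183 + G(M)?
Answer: 40130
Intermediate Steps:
M = -53 (M = -5 + ((-4 - 33) - 11) = -5 + (-37 - 11) = -5 - 48 = -53)
40183 + G(M) = 40183 - 53 = 40130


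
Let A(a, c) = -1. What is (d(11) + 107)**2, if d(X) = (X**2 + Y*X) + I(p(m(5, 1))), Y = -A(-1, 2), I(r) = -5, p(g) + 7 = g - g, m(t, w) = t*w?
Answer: 54756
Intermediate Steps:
p(g) = -7 (p(g) = -7 + (g - g) = -7 + 0 = -7)
Y = 1 (Y = -1*(-1) = 1)
d(X) = -5 + X + X**2 (d(X) = (X**2 + 1*X) - 5 = (X**2 + X) - 5 = (X + X**2) - 5 = -5 + X + X**2)
(d(11) + 107)**2 = ((-5 + 11 + 11**2) + 107)**2 = ((-5 + 11 + 121) + 107)**2 = (127 + 107)**2 = 234**2 = 54756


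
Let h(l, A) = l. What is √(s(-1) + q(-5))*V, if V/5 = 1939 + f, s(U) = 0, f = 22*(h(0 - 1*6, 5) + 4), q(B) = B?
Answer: 9475*I*√5 ≈ 21187.0*I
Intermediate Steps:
f = -44 (f = 22*((0 - 1*6) + 4) = 22*((0 - 6) + 4) = 22*(-6 + 4) = 22*(-2) = -44)
V = 9475 (V = 5*(1939 - 44) = 5*1895 = 9475)
√(s(-1) + q(-5))*V = √(0 - 5)*9475 = √(-5)*9475 = (I*√5)*9475 = 9475*I*√5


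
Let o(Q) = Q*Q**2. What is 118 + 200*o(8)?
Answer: 102518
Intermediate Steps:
o(Q) = Q**3
118 + 200*o(8) = 118 + 200*8**3 = 118 + 200*512 = 118 + 102400 = 102518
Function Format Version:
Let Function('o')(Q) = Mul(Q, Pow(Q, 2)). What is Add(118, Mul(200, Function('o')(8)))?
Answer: 102518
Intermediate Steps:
Function('o')(Q) = Pow(Q, 3)
Add(118, Mul(200, Function('o')(8))) = Add(118, Mul(200, Pow(8, 3))) = Add(118, Mul(200, 512)) = Add(118, 102400) = 102518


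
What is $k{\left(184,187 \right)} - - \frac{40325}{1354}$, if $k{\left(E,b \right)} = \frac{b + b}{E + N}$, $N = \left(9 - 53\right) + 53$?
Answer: $\frac{8289121}{261322} \approx 31.72$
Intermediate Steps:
$N = 9$ ($N = -44 + 53 = 9$)
$k{\left(E,b \right)} = \frac{2 b}{9 + E}$ ($k{\left(E,b \right)} = \frac{b + b}{E + 9} = \frac{2 b}{9 + E}$)
$k{\left(184,187 \right)} - - \frac{40325}{1354} = 2 \cdot 187 \frac{1}{9 + 184} - - \frac{40325}{1354} = 2 \cdot 187 \cdot \frac{1}{193} - \left(-40325\right) \frac{1}{1354} = 2 \cdot 187 \cdot \frac{1}{193} - - \frac{40325}{1354} = \frac{374}{193} + \frac{40325}{1354} = \frac{8289121}{261322}$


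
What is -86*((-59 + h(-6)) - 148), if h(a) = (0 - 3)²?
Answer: 17028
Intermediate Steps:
h(a) = 9 (h(a) = (-3)² = 9)
-86*((-59 + h(-6)) - 148) = -86*((-59 + 9) - 148) = -86*(-50 - 148) = -86*(-198) = 17028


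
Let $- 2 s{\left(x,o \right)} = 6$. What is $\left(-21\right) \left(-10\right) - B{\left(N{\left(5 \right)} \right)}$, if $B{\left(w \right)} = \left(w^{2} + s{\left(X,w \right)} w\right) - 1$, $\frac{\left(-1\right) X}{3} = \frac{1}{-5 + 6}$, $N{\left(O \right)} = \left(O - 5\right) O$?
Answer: $211$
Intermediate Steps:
$N{\left(O \right)} = O \left(-5 + O\right)$ ($N{\left(O \right)} = \left(-5 + O\right) O = O \left(-5 + O\right)$)
$X = -3$ ($X = - \frac{3}{-5 + 6} = - \frac{3}{1} = \left(-3\right) 1 = -3$)
$s{\left(x,o \right)} = -3$ ($s{\left(x,o \right)} = \left(- \frac{1}{2}\right) 6 = -3$)
$B{\left(w \right)} = -1 + w^{2} - 3 w$ ($B{\left(w \right)} = \left(w^{2} - 3 w\right) - 1 = -1 + w^{2} - 3 w$)
$\left(-21\right) \left(-10\right) - B{\left(N{\left(5 \right)} \right)} = \left(-21\right) \left(-10\right) - \left(-1 + \left(5 \left(-5 + 5\right)\right)^{2} - 3 \cdot 5 \left(-5 + 5\right)\right) = 210 - \left(-1 + \left(5 \cdot 0\right)^{2} - 3 \cdot 5 \cdot 0\right) = 210 - \left(-1 + 0^{2} - 0\right) = 210 - \left(-1 + 0 + 0\right) = 210 - -1 = 210 + 1 = 211$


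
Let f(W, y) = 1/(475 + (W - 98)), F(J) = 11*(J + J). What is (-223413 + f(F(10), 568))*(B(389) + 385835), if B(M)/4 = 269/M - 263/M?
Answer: -20018616506612840/232233 ≈ -8.6201e+10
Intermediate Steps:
F(J) = 22*J (F(J) = 11*(2*J) = 22*J)
f(W, y) = 1/(377 + W) (f(W, y) = 1/(475 + (-98 + W)) = 1/(377 + W))
B(M) = 24/M (B(M) = 4*(269/M - 263/M) = 4*(6/M) = 24/M)
(-223413 + f(F(10), 568))*(B(389) + 385835) = (-223413 + 1/(377 + 22*10))*(24/389 + 385835) = (-223413 + 1/(377 + 220))*(24*(1/389) + 385835) = (-223413 + 1/597)*(24/389 + 385835) = (-223413 + 1/597)*(150089839/389) = -133377560/597*150089839/389 = -20018616506612840/232233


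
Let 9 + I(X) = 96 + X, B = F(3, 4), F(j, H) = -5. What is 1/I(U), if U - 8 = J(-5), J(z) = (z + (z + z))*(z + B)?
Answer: 1/245 ≈ 0.0040816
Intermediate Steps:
B = -5
J(z) = 3*z*(-5 + z) (J(z) = (z + (z + z))*(z - 5) = (z + 2*z)*(-5 + z) = (3*z)*(-5 + z) = 3*z*(-5 + z))
U = 158 (U = 8 + 3*(-5)*(-5 - 5) = 8 + 3*(-5)*(-10) = 8 + 150 = 158)
I(X) = 87 + X (I(X) = -9 + (96 + X) = 87 + X)
1/I(U) = 1/(87 + 158) = 1/245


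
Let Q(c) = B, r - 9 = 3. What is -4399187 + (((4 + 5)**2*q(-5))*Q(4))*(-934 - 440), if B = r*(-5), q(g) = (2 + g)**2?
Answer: 55699573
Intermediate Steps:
r = 12 (r = 9 + 3 = 12)
B = -60 (B = 12*(-5) = -60)
Q(c) = -60
-4399187 + (((4 + 5)**2*q(-5))*Q(4))*(-934 - 440) = -4399187 + (((4 + 5)**2*(2 - 5)**2)*(-60))*(-934 - 440) = -4399187 + ((9**2*(-3)**2)*(-60))*(-1374) = -4399187 + ((81*9)*(-60))*(-1374) = -4399187 + (729*(-60))*(-1374) = -4399187 - 43740*(-1374) = -4399187 + 60098760 = 55699573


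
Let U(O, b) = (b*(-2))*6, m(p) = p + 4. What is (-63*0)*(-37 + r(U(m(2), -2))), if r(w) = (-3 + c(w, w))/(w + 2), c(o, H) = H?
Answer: 0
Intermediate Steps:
m(p) = 4 + p
U(O, b) = -12*b (U(O, b) = -2*b*6 = -12*b)
r(w) = (-3 + w)/(2 + w) (r(w) = (-3 + w)/(w + 2) = (-3 + w)/(2 + w))
(-63*0)*(-37 + r(U(m(2), -2))) = (-63*0)*(-37 + (-3 - 12*(-2))/(2 - 12*(-2))) = 0*(-37 + (-3 + 24)/(2 + 24)) = 0*(-37 + 21/26) = 0*(-941/26) = 0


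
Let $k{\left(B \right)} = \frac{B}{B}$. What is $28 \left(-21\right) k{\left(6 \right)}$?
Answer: $-588$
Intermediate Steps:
$k{\left(B \right)} = 1$
$28 \left(-21\right) k{\left(6 \right)} = 28 \left(-21\right) 1 = \left(-588\right) 1 = -588$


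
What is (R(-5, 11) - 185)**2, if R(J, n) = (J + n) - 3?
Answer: 33124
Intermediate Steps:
R(J, n) = -3 + J + n
(R(-5, 11) - 185)**2 = ((-3 - 5 + 11) - 185)**2 = (3 - 185)**2 = (-182)**2 = 33124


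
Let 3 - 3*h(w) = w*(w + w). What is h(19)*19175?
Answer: -13786825/3 ≈ -4.5956e+6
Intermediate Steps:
h(w) = 1 - 2*w²/3 (h(w) = 1 - w*(w + w)/3 = 1 - w*2*w/3 = 1 - 2*w²/3)
h(19)*19175 = (1 - ⅔*19²)*19175 = (1 - ⅔*361)*19175 = (1 - 722/3)*19175 = -719/3*19175 = -13786825/3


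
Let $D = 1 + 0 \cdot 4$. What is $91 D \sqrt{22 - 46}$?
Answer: $182 i \sqrt{6} \approx 445.81 i$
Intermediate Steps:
$D = 1$ ($D = 1 + 0 = 1$)
$91 D \sqrt{22 - 46} = 91 \cdot 1 \sqrt{22 - 46} = 91 \sqrt{-24} = 91 \cdot 2 i \sqrt{6} = 182 i \sqrt{6}$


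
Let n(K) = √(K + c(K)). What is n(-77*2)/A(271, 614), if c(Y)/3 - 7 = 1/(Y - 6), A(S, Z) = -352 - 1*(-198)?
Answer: -I*√212830/6160 ≈ -0.074892*I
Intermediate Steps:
A(S, Z) = -154 (A(S, Z) = -352 + 198 = -154)
c(Y) = 21 + 3/(-6 + Y) (c(Y) = 21 + 3/(Y - 6) = 21 + 3/(-6 + Y))
n(K) = √(K + 3*(-41 + 7*K)/(-6 + K))
n(-77*2)/A(271, 614) = √((-123 + (-77*2)² + 15*(-77*2))/(-6 - 77*2))/(-154) = √((-123 + (-154)² + 15*(-154))/(-6 - 154))*(-1/154) = √((-123 + 23716 - 2310)/(-160))*(-1/154) = √(-1/160*21283)*(-1/154) = √(-21283/160)*(-1/154) = (I*√212830/40)*(-1/154) = -I*√212830/6160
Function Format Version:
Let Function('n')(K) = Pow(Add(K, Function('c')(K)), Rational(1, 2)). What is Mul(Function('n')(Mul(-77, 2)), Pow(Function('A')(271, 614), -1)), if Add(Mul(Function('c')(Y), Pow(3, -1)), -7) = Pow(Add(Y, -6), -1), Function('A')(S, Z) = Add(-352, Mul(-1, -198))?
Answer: Mul(Rational(-1, 6160), I, Pow(212830, Rational(1, 2))) ≈ Mul(-0.074892, I)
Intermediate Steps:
Function('A')(S, Z) = -154 (Function('A')(S, Z) = Add(-352, 198) = -154)
Function('c')(Y) = Add(21, Mul(3, Pow(Add(-6, Y), -1))) (Function('c')(Y) = Add(21, Mul(3, Pow(Add(Y, -6), -1))) = Add(21, Mul(3, Pow(Add(-6, Y), -1))))
Function('n')(K) = Pow(Add(K, Mul(3, Pow(Add(-6, K), -1), Add(-41, Mul(7, K)))), Rational(1, 2))
Mul(Function('n')(Mul(-77, 2)), Pow(Function('A')(271, 614), -1)) = Mul(Pow(Mul(Pow(Add(-6, Mul(-77, 2)), -1), Add(-123, Pow(Mul(-77, 2), 2), Mul(15, Mul(-77, 2)))), Rational(1, 2)), Pow(-154, -1)) = Mul(Pow(Mul(Pow(Add(-6, -154), -1), Add(-123, Pow(-154, 2), Mul(15, -154))), Rational(1, 2)), Rational(-1, 154)) = Mul(Pow(Mul(Pow(-160, -1), Add(-123, 23716, -2310)), Rational(1, 2)), Rational(-1, 154)) = Mul(Pow(Mul(Rational(-1, 160), 21283), Rational(1, 2)), Rational(-1, 154)) = Mul(Pow(Rational(-21283, 160), Rational(1, 2)), Rational(-1, 154)) = Mul(Mul(Rational(1, 40), I, Pow(212830, Rational(1, 2))), Rational(-1, 154)) = Mul(Rational(-1, 6160), I, Pow(212830, Rational(1, 2)))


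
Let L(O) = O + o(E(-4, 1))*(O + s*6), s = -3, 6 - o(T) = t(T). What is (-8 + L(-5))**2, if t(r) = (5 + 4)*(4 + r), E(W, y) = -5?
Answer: 128164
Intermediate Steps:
t(r) = 36 + 9*r (t(r) = 9*(4 + r) = 36 + 9*r)
o(T) = -30 - 9*T (o(T) = 6 - (36 + 9*T) = 6 + (-36 - 9*T) = -30 - 9*T)
L(O) = -270 + 16*O (L(O) = O + (-30 - 9*(-5))*(O - 3*6) = O + (-30 + 45)*(O - 18) = O + 15*(-18 + O) = O + (-270 + 15*O) = -270 + 16*O)
(-8 + L(-5))**2 = (-8 + (-270 + 16*(-5)))**2 = (-8 + (-270 - 80))**2 = (-8 - 350)**2 = (-358)**2 = 128164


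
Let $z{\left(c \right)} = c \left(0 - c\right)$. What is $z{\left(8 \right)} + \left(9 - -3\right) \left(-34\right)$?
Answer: $-472$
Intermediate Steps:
$z{\left(c \right)} = - c^{2}$ ($z{\left(c \right)} = c \left(- c\right) = - c^{2}$)
$z{\left(8 \right)} + \left(9 - -3\right) \left(-34\right) = - 8^{2} + \left(9 - -3\right) \left(-34\right) = \left(-1\right) 64 + \left(9 + 3\right) \left(-34\right) = -64 + 12 \left(-34\right) = -64 - 408 = -472$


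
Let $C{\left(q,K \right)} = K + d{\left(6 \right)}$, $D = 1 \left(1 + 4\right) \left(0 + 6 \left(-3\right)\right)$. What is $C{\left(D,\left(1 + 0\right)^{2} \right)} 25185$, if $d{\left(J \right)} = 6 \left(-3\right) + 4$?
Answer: $-327405$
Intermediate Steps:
$d{\left(J \right)} = -14$ ($d{\left(J \right)} = -18 + 4 = -14$)
$D = -90$ ($D = 1 \cdot 5 \left(0 - 18\right) = 1 \cdot 5 \left(-18\right) = 1 \left(-90\right) = -90$)
$C{\left(q,K \right)} = -14 + K$ ($C{\left(q,K \right)} = K - 14 = -14 + K$)
$C{\left(D,\left(1 + 0\right)^{2} \right)} 25185 = \left(-14 + \left(1 + 0\right)^{2}\right) 25185 = \left(-14 + 1^{2}\right) 25185 = \left(-14 + 1\right) 25185 = \left(-13\right) 25185 = -327405$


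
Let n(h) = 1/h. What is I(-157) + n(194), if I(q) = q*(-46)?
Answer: 1401069/194 ≈ 7222.0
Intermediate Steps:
I(q) = -46*q
I(-157) + n(194) = -46*(-157) + 1/194 = 7222 + 1/194 = 1401069/194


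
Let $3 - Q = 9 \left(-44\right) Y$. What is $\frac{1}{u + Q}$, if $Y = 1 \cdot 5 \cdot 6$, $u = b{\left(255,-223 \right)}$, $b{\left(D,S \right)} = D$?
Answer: $\frac{1}{12138} \approx 8.2386 \cdot 10^{-5}$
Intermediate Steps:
$u = 255$
$Y = 30$ ($Y = 5 \cdot 6 = 30$)
$Q = 11883$ ($Q = 3 - 9 \left(-44\right) 30 = 3 - \left(-396\right) 30 = 3 - -11880 = 3 + 11880 = 11883$)
$\frac{1}{u + Q} = \frac{1}{255 + 11883} = \frac{1}{12138}$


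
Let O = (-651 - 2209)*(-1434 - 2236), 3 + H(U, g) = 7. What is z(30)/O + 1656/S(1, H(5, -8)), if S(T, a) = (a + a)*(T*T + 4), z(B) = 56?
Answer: 54317842/1312025 ≈ 41.400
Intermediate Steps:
H(U, g) = 4 (H(U, g) = -3 + 7 = 4)
S(T, a) = 2*a*(4 + T²) (S(T, a) = (2*a)*(T² + 4) = (2*a)*(4 + T²) = 2*a*(4 + T²))
O = 10496200 (O = -2860*(-3670) = 10496200)
z(30)/O + 1656/S(1, H(5, -8)) = 56/10496200 + 1656/((2*4*(4 + 1²))) = 56*(1/10496200) + 1656/((2*4*(4 + 1))) = 7/1312025 + 1656/((2*4*5)) = 7/1312025 + 1656/40 = 7/1312025 + 1656*(1/40) = 7/1312025 + 207/5 = 54317842/1312025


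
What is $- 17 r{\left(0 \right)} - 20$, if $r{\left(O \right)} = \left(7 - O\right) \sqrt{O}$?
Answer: $-20$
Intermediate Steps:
$r{\left(O \right)} = \sqrt{O} \left(7 - O\right)$
$- 17 r{\left(0 \right)} - 20 = - 17 \sqrt{0} \left(7 - 0\right) - 20 = - 17 \cdot 0 \left(7 + 0\right) - 20 = - 17 \cdot 0 \cdot 7 - 20 = \left(-17\right) 0 - 20 = 0 - 20 = -20$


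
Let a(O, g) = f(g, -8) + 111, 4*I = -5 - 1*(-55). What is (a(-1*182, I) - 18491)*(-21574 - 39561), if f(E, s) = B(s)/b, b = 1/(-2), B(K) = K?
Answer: 1122683140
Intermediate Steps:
b = -½ ≈ -0.50000
I = 25/2 (I = (-5 - 1*(-55))/4 = (-5 + 55)/4 = (¼)*50 = 25/2 ≈ 12.500)
f(E, s) = -2*s (f(E, s) = s/(-½) = s*(-2) = -2*s)
a(O, g) = 127 (a(O, g) = -2*(-8) + 111 = 16 + 111 = 127)
(a(-1*182, I) - 18491)*(-21574 - 39561) = (127 - 18491)*(-21574 - 39561) = -18364*(-61135) = 1122683140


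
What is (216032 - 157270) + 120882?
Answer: 179644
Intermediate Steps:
(216032 - 157270) + 120882 = 58762 + 120882 = 179644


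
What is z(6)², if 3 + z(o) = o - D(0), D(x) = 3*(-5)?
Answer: 324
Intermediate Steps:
D(x) = -15
z(o) = 12 + o (z(o) = -3 + (o - 1*(-15)) = -3 + (o + 15) = -3 + (15 + o) = 12 + o)
z(6)² = (12 + 6)² = 18² = 324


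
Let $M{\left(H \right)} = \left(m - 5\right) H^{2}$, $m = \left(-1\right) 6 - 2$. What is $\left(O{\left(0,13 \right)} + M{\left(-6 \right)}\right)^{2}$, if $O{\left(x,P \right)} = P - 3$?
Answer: $209764$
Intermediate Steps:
$m = -8$ ($m = -6 - 2 = -8$)
$O{\left(x,P \right)} = -3 + P$ ($O{\left(x,P \right)} = P - 3 = -3 + P$)
$M{\left(H \right)} = - 13 H^{2}$ ($M{\left(H \right)} = \left(-8 - 5\right) H^{2} = - 13 H^{2}$)
$\left(O{\left(0,13 \right)} + M{\left(-6 \right)}\right)^{2} = \left(\left(-3 + 13\right) - 13 \left(-6\right)^{2}\right)^{2} = \left(10 - 468\right)^{2} = \left(-458\right)^{2} = 209764$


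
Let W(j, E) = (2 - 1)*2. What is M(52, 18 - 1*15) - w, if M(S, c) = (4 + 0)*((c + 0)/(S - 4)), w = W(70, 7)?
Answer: -7/4 ≈ -1.7500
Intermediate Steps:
W(j, E) = 2 (W(j, E) = 1*2 = 2)
w = 2
M(S, c) = 4*c/(-4 + S) (M(S, c) = 4*(c/(-4 + S)) = 4*c/(-4 + S))
M(52, 18 - 1*15) - w = 4*(18 - 1*15)/(-4 + 52) - 1*2 = 4*(18 - 15)/48 - 2 = 4*3*(1/48) - 2 = ¼ - 2 = -7/4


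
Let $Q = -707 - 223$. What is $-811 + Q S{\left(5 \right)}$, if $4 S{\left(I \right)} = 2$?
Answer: $-1276$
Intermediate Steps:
$S{\left(I \right)} = \frac{1}{2}$ ($S{\left(I \right)} = \frac{1}{4} \cdot 2 = \frac{1}{2}$)
$Q = -930$ ($Q = -707 - 223 = -930$)
$-811 + Q S{\left(5 \right)} = -811 - 465 = -1276$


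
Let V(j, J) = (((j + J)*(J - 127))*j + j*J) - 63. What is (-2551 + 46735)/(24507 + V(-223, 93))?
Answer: -44184/981955 ≈ -0.044996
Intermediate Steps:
V(j, J) = -63 + J*j + j*(-127 + J)*(J + j) (V(j, J) = (((J + j)*(-127 + J))*j + J*j) - 63 = (((-127 + J)*(J + j))*j + J*j) - 63 = (j*(-127 + J)*(J + j) + J*j) - 63 = (J*j + j*(-127 + J)*(J + j)) - 63 = -63 + J*j + j*(-127 + J)*(J + j))
(-2551 + 46735)/(24507 + V(-223, 93)) = (-2551 + 46735)/(24507 + (-63 - 127*(-223)² + 93*(-223)² - 223*93² - 126*93*(-223))) = 44184/(24507 + (-63 - 127*49729 + 93*49729 - 223*8649 + 2613114)) = 44184/(24507 + (-63 - 6315583 + 4624797 - 1928727 + 2613114)) = 44184/(24507 - 1006462) = 44184/(-981955) = 44184*(-1/981955) = -44184/981955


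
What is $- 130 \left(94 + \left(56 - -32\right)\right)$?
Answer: $-23660$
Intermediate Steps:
$- 130 \left(94 + \left(56 - -32\right)\right) = - 130 \left(94 + \left(56 + 32\right)\right) = - 130 \left(94 + 88\right) = \left(-130\right) 182 = -23660$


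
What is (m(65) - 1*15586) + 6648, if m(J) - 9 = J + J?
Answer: -8799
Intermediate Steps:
m(J) = 9 + 2*J (m(J) = 9 + (J + J) = 9 + 2*J)
(m(65) - 1*15586) + 6648 = ((9 + 2*65) - 1*15586) + 6648 = ((9 + 130) - 15586) + 6648 = (139 - 15586) + 6648 = -15447 + 6648 = -8799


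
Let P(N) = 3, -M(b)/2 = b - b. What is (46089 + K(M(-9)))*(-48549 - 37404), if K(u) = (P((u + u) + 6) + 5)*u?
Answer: -3961487817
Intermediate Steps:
M(b) = 0 (M(b) = -2*(b - b) = -2*0 = 0)
K(u) = 8*u (K(u) = (3 + 5)*u = 8*u)
(46089 + K(M(-9)))*(-48549 - 37404) = (46089 + 8*0)*(-48549 - 37404) = (46089 + 0)*(-85953) = 46089*(-85953) = -3961487817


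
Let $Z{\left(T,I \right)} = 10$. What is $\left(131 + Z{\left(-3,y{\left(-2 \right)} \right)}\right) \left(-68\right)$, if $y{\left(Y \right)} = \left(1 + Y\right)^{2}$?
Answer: $-9588$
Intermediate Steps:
$\left(131 + Z{\left(-3,y{\left(-2 \right)} \right)}\right) \left(-68\right) = \left(131 + 10\right) \left(-68\right) = 141 \left(-68\right) = -9588$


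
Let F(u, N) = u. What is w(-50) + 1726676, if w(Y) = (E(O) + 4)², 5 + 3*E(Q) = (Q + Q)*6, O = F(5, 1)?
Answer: 15544573/9 ≈ 1.7272e+6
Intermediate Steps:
O = 5
E(Q) = -5/3 + 4*Q (E(Q) = -5/3 + ((Q + Q)*6)/3 = -5/3 + ((2*Q)*6)/3 = -5/3 + (12*Q)/3 = -5/3 + 4*Q)
w(Y) = 4489/9 (w(Y) = ((-5/3 + 4*5) + 4)² = ((-5/3 + 20) + 4)² = (55/3 + 4)² = (67/3)² = 4489/9)
w(-50) + 1726676 = 4489/9 + 1726676 = 15544573/9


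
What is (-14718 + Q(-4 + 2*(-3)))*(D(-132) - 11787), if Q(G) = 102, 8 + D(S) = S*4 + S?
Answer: 182042280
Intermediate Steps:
D(S) = -8 + 5*S (D(S) = -8 + (S*4 + S) = -8 + (4*S + S) = -8 + 5*S)
(-14718 + Q(-4 + 2*(-3)))*(D(-132) - 11787) = (-14718 + 102)*((-8 + 5*(-132)) - 11787) = -14616*((-8 - 660) - 11787) = -14616*(-668 - 11787) = -14616*(-12455) = 182042280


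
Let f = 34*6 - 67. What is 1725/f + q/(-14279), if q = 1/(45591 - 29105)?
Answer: 406071199513/32250292378 ≈ 12.591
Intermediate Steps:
q = 1/16486 ≈ 6.0658e-5
f = 137 (f = 204 - 67 = 137)
1725/f + q/(-14279) = 1725/137 + (1/16486)/(-14279) = 1725*(1/137) + (1/16486)*(-1/14279) = 1725/137 - 1/235403594 = 406071199513/32250292378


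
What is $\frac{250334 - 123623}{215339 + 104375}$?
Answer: $\frac{126711}{319714} \approx 0.39633$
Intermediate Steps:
$\frac{250334 - 123623}{215339 + 104375} = \frac{126711}{319714}$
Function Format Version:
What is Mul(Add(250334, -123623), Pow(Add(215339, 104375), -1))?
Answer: Rational(126711, 319714) ≈ 0.39633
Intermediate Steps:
Mul(Add(250334, -123623), Pow(Add(215339, 104375), -1)) = Mul(126711, Pow(319714, -1)) = Mul(126711, Rational(1, 319714)) = Rational(126711, 319714)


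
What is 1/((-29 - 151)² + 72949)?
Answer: 1/105349 ≈ 9.4923e-6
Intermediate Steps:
1/((-29 - 151)² + 72949) = 1/((-180)² + 72949) = 1/(32400 + 72949) = 1/105349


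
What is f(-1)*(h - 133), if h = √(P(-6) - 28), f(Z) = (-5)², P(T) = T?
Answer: -3325 + 25*I*√34 ≈ -3325.0 + 145.77*I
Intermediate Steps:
f(Z) = 25
h = I*√34 (h = √(-6 - 28) = √(-34) = I*√34 ≈ 5.8309*I)
f(-1)*(h - 133) = 25*(I*√34 - 133) = 25*(-133 + I*√34) = -3325 + 25*I*√34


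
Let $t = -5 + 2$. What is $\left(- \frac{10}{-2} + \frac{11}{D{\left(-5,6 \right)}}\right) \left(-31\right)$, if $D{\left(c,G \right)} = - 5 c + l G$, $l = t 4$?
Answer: $- \frac{6944}{47} \approx -147.74$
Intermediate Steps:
$t = -3$
$l = -12$ ($l = \left(-3\right) 4 = -12$)
$D{\left(c,G \right)} = - 12 G - 5 c$ ($D{\left(c,G \right)} = - 5 c - 12 G = - 12 G - 5 c$)
$\left(- \frac{10}{-2} + \frac{11}{D{\left(-5,6 \right)}}\right) \left(-31\right) = \left(- \frac{10}{-2} + \frac{11}{\left(-12\right) 6 - -25}\right) \left(-31\right) = \left(\left(-10\right) \left(- \frac{1}{2}\right) + \frac{11}{-72 + 25}\right) \left(-31\right) = \left(5 + \frac{11}{-47}\right) \left(-31\right) = \left(5 + 11 \left(- \frac{1}{47}\right)\right) \left(-31\right) = \left(5 - \frac{11}{47}\right) \left(-31\right) = \frac{224}{47} \left(-31\right) = - \frac{6944}{47}$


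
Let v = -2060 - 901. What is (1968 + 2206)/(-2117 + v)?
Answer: -2087/2539 ≈ -0.82198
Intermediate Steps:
v = -2961
(1968 + 2206)/(-2117 + v) = (1968 + 2206)/(-2117 - 2961) = 4174/(-5078) = 4174*(-1/5078) = -2087/2539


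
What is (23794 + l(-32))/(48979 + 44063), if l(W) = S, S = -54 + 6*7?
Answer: 11891/46521 ≈ 0.25560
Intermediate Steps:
S = -12 (S = -54 + 42 = -12)
l(W) = -12
(23794 + l(-32))/(48979 + 44063) = (23794 - 12)/(48979 + 44063) = 23782/93042 = 23782*(1/93042) = 11891/46521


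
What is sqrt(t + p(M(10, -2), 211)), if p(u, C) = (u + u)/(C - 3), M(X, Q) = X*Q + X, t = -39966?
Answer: 7*I*sqrt(551369)/26 ≈ 199.92*I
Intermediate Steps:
M(X, Q) = X + Q*X (M(X, Q) = Q*X + X = X + Q*X)
p(u, C) = 2*u/(-3 + C) (p(u, C) = (2*u)/(-3 + C) = 2*u/(-3 + C))
sqrt(t + p(M(10, -2), 211)) = sqrt(-39966 + 2*(10*(1 - 2))/(-3 + 211)) = sqrt(-39966 + 2*(10*(-1))/208) = sqrt(-39966 + 2*(-10)*(1/208)) = sqrt(-39966 - 5/52) = sqrt(-2078237/52) = 7*I*sqrt(551369)/26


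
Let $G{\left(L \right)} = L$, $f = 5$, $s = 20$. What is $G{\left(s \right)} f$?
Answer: $100$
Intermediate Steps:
$G{\left(s \right)} f = 20 \cdot 5 = 100$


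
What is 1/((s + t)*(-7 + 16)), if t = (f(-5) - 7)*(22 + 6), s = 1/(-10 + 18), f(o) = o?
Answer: -8/24183 ≈ -0.00033081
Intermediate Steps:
s = ⅛ (s = 1/8 = ⅛ ≈ 0.12500)
t = -336 (t = (-5 - 7)*(22 + 6) = -12*28 = -336)
1/((s + t)*(-7 + 16)) = 1/((⅛ - 336)*(-7 + 16)) = 1/(-2687/8*9) = 1/(-24183/8) = -8/24183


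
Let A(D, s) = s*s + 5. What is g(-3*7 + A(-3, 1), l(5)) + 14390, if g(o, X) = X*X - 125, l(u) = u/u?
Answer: 14266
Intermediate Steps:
A(D, s) = 5 + s² (A(D, s) = s² + 5 = 5 + s²)
l(u) = 1
g(o, X) = -125 + X² (g(o, X) = X² - 125 = -125 + X²)
g(-3*7 + A(-3, 1), l(5)) + 14390 = (-125 + 1²) + 14390 = (-125 + 1) + 14390 = -124 + 14390 = 14266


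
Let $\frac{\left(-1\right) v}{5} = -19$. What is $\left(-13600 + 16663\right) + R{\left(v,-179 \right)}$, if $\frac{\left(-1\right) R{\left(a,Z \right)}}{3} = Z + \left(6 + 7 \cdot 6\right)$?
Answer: $3456$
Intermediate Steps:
$v = 95$ ($v = \left(-5\right) \left(-19\right) = 95$)
$R{\left(a,Z \right)} = -144 - 3 Z$ ($R{\left(a,Z \right)} = - 3 \left(Z + \left(6 + 7 \cdot 6\right)\right) = - 3 \left(Z + \left(6 + 42\right)\right) = - 3 \left(Z + 48\right) = - 3 \left(48 + Z\right) = -144 - 3 Z$)
$\left(-13600 + 16663\right) + R{\left(v,-179 \right)} = \left(-13600 + 16663\right) - -393 = 3063 + \left(-144 + 537\right) = 3063 + 393 = 3456$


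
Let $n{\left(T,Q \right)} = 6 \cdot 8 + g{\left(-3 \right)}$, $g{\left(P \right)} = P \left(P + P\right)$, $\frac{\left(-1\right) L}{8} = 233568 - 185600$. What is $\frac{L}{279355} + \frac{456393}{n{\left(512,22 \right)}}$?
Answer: $\frac{42490113137}{6145810} \approx 6913.7$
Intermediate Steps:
$L = -383744$ ($L = - 8 \left(233568 - 185600\right) = \left(-8\right) 47968 = -383744$)
$g{\left(P \right)} = 2 P^{2}$ ($g{\left(P \right)} = P 2 P = 2 P^{2}$)
$n{\left(T,Q \right)} = 66$ ($n{\left(T,Q \right)} = 6 \cdot 8 + 2 \left(-3\right)^{2} = 48 + 2 \cdot 9 = 48 + 18 = 66$)
$\frac{L}{279355} + \frac{456393}{n{\left(512,22 \right)}} = - \frac{383744}{279355} + \frac{456393}{66} = \left(-383744\right) \frac{1}{279355} + 456393 \cdot \frac{1}{66} = - \frac{383744}{279355} + \frac{152131}{22} = \frac{42490113137}{6145810}$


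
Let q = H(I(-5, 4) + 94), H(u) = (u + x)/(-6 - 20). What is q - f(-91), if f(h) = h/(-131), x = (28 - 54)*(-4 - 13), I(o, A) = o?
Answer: -71927/3406 ≈ -21.118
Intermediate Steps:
x = 442 (x = -26*(-17) = 442)
H(u) = -17 - u/26 (H(u) = (u + 442)/(-6 - 20) = (442 + u)/(-26) = (442 + u)*(-1/26) = -17 - u/26)
q = -531/26 (q = -17 - (-5 + 94)/26 = -17 - 1/26*89 = -17 - 89/26 = -531/26 ≈ -20.423)
f(h) = -h/131 (f(h) = h*(-1/131) = -h/131)
q - f(-91) = -531/26 - (-1)*(-91)/131 = -531/26 - 1*91/131 = -531/26 - 91/131 = -71927/3406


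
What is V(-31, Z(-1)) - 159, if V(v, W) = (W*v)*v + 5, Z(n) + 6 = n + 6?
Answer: -1115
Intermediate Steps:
Z(n) = n (Z(n) = -6 + (n + 6) = -6 + (6 + n) = n)
V(v, W) = 5 + W*v² (V(v, W) = W*v² + 5 = 5 + W*v²)
V(-31, Z(-1)) - 159 = (5 - 1*(-31)²) - 159 = (5 - 1*961) - 159 = (5 - 961) - 159 = -956 - 159 = -1115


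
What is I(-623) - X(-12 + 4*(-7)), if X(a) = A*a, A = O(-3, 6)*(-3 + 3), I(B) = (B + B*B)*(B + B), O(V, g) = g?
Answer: -482832476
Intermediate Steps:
I(B) = 2*B*(B + B²) (I(B) = (B + B²)*(2*B) = 2*B*(B + B²))
A = 0 (A = 6*(-3 + 3) = 6*0 = 0)
X(a) = 0 (X(a) = 0*a = 0)
I(-623) - X(-12 + 4*(-7)) = 2*(-623)²*(1 - 623) - 1*0 = 2*388129*(-622) + 0 = -482832476 + 0 = -482832476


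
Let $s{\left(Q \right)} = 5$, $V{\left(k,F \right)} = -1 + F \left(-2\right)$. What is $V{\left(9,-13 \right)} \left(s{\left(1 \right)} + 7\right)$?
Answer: $300$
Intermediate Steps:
$V{\left(k,F \right)} = -1 - 2 F$
$V{\left(9,-13 \right)} \left(s{\left(1 \right)} + 7\right) = \left(-1 - -26\right) \left(5 + 7\right) = \left(-1 + 26\right) 12 = 25 \cdot 12 = 300$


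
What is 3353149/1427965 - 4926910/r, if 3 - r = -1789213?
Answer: -47088508953/116133537520 ≈ -0.40547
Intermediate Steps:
r = 1789216 (r = 3 - 1*(-1789213) = 3 + 1789213 = 1789216)
3353149/1427965 - 4926910/r = 3353149/1427965 - 4926910/1789216 = 3353149*(1/1427965) - 4926910*1/1789216 = 3353149/1427965 - 2463455/894608 = -47088508953/116133537520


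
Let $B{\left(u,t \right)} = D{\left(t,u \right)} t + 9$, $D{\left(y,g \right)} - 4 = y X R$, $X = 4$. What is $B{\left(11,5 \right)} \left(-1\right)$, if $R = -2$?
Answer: $171$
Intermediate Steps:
$D{\left(y,g \right)} = 4 - 8 y$ ($D{\left(y,g \right)} = 4 + y 4 \left(-2\right) = 4 + 4 y \left(-2\right) = 4 - 8 y$)
$B{\left(u,t \right)} = 9 + t \left(4 - 8 t\right)$ ($B{\left(u,t \right)} = \left(4 - 8 t\right) t + 9 = t \left(4 - 8 t\right) + 9 = 9 + t \left(4 - 8 t\right)$)
$B{\left(11,5 \right)} \left(-1\right) = \left(9 - 20 \left(-1 + 2 \cdot 5\right)\right) \left(-1\right) = \left(9 - 20 \left(-1 + 10\right)\right) \left(-1\right) = \left(9 - 20 \cdot 9\right) \left(-1\right) = \left(9 - 180\right) \left(-1\right) = \left(-171\right) \left(-1\right) = 171$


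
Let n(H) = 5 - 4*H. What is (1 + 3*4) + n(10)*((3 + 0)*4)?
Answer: -407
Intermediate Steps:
n(H) = 5 - 4*H
(1 + 3*4) + n(10)*((3 + 0)*4) = (1 + 3*4) + (5 - 4*10)*((3 + 0)*4) = (1 + 12) + (5 - 40)*(3*4) = 13 - 35*12 = 13 - 420 = -407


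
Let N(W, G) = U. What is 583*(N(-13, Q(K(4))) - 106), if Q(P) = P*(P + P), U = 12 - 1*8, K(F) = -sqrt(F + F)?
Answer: -59466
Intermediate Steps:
K(F) = -sqrt(2)*sqrt(F) (K(F) = -sqrt(2*F) = -sqrt(2)*sqrt(F))
U = 4 (U = 12 - 8 = 4)
Q(P) = 2*P**2 (Q(P) = P*(2*P) = 2*P**2)
N(W, G) = 4
583*(N(-13, Q(K(4))) - 106) = 583*(4 - 106) = 583*(-102) = -59466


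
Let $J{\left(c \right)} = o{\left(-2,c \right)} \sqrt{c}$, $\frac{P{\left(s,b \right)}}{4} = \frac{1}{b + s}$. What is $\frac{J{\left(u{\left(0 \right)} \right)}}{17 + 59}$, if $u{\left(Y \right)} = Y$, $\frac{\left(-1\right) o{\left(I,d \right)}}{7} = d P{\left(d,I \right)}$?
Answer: $0$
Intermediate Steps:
$P{\left(s,b \right)} = \frac{4}{b + s}$
$o{\left(I,d \right)} = - \frac{28 d}{I + d}$ ($o{\left(I,d \right)} = - 7 d \frac{4}{I + d} = - 7 \frac{4 d}{I + d} = - \frac{28 d}{I + d}$)
$J{\left(c \right)} = - \frac{28 c^{\frac{3}{2}}}{-2 + c}$ ($J{\left(c \right)} = - \frac{28 c}{-2 + c} \sqrt{c} = - \frac{28 c^{\frac{3}{2}}}{-2 + c}$)
$\frac{J{\left(u{\left(0 \right)} \right)}}{17 + 59} = \frac{\left(-28\right) 0^{\frac{3}{2}} \frac{1}{-2 + 0}}{17 + 59} = \frac{\left(-28\right) 0 \frac{1}{-2}}{76} = \left(-28\right) 0 \left(- \frac{1}{2}\right) \frac{1}{76} = 0 \cdot \frac{1}{76} = 0$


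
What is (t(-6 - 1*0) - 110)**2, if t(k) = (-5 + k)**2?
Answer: 121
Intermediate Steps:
(t(-6 - 1*0) - 110)**2 = ((-5 + (-6 - 1*0))**2 - 110)**2 = ((-5 + (-6 + 0))**2 - 110)**2 = ((-5 - 6)**2 - 110)**2 = ((-11)**2 - 110)**2 = (121 - 110)**2 = 11**2 = 121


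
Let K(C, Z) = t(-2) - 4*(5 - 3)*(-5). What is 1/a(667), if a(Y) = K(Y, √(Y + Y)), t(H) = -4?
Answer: 1/36 ≈ 0.027778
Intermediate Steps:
K(C, Z) = 36 (K(C, Z) = -4 - 4*(5 - 3)*(-5) = -4 - 4*2*(-5) = -4 - 8*(-5) = -4 + 40 = 36)
a(Y) = 36
1/a(667) = 1/36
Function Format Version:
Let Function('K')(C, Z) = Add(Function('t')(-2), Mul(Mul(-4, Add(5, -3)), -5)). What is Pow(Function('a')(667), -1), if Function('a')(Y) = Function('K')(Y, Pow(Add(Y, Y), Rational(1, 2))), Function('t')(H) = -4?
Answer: Rational(1, 36) ≈ 0.027778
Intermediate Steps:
Function('K')(C, Z) = 36 (Function('K')(C, Z) = Add(-4, Mul(Mul(-4, Add(5, -3)), -5)) = Add(-4, Mul(Mul(-4, 2), -5)) = Add(-4, Mul(-8, -5)) = Add(-4, 40) = 36)
Function('a')(Y) = 36
Pow(Function('a')(667), -1) = Pow(36, -1) = Rational(1, 36)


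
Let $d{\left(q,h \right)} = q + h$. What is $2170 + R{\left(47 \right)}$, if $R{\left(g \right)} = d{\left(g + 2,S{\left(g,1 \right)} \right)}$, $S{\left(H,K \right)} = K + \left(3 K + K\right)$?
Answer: $2224$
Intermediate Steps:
$S{\left(H,K \right)} = 5 K$ ($S{\left(H,K \right)} = K + 4 K = 5 K$)
$d{\left(q,h \right)} = h + q$
$R{\left(g \right)} = 7 + g$ ($R{\left(g \right)} = 5 \cdot 1 + \left(g + 2\right) = 5 + \left(2 + g\right) = 7 + g$)
$2170 + R{\left(47 \right)} = 2170 + \left(7 + 47\right) = 2170 + 54 = 2224$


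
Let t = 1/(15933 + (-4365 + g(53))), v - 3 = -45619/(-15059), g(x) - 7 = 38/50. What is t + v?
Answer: 26276194099/4357984246 ≈ 6.0294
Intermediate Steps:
g(x) = 194/25 (g(x) = 7 + 38/50 = 7 + 38*(1/50) = 7 + 19/25 = 194/25)
v = 90796/15059 (v = 3 - 45619/(-15059) = 3 - 45619*(-1/15059) = 3 + 45619/15059 = 90796/15059 ≈ 6.0294)
t = 25/289394 (t = 1/(15933 + (-4365 + 194/25)) = 1/(15933 - 108931/25) = 1/(289394/25) = 25/289394 ≈ 8.6387e-5)
t + v = 25/289394 + 90796/15059 = 26276194099/4357984246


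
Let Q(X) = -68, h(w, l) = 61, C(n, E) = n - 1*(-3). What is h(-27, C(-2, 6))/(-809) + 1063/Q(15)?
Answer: -864115/55012 ≈ -15.708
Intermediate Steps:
C(n, E) = 3 + n (C(n, E) = n + 3 = 3 + n)
h(-27, C(-2, 6))/(-809) + 1063/Q(15) = 61/(-809) + 1063/(-68) = 61*(-1/809) + 1063*(-1/68) = -61/809 - 1063/68 = -864115/55012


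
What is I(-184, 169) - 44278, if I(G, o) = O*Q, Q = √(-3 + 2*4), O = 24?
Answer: -44278 + 24*√5 ≈ -44224.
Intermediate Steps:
Q = √5 (Q = √(-3 + 8) = √5 ≈ 2.2361)
I(G, o) = 24*√5
I(-184, 169) - 44278 = 24*√5 - 44278 = -44278 + 24*√5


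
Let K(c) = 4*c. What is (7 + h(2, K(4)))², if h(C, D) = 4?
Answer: 121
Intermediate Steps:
(7 + h(2, K(4)))² = (7 + 4)² = 11² = 121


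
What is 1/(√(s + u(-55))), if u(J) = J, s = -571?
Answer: -I*√626/626 ≈ -0.039968*I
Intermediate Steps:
1/(√(s + u(-55))) = 1/(√(-571 - 55)) = 1/(√(-626)) = 1/(I*√626) = -I*√626/626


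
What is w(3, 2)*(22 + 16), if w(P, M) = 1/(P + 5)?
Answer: 19/4 ≈ 4.7500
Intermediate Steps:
w(P, M) = 1/(5 + P)
w(3, 2)*(22 + 16) = (22 + 16)/(5 + 3) = 38/8 = (⅛)*38 = 19/4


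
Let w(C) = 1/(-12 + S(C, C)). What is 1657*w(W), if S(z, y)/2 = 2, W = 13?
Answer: -1657/8 ≈ -207.13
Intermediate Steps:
S(z, y) = 4 (S(z, y) = 2*2 = 4)
w(C) = -1/8 (w(C) = 1/(-12 + 4) = 1/(-8) = -1/8)
1657*w(W) = 1657*(-1/8) = -1657/8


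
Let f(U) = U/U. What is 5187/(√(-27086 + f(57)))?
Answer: -5187*I*√27085/27085 ≈ -31.518*I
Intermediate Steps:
f(U) = 1
5187/(√(-27086 + f(57))) = 5187/(√(-27086 + 1)) = 5187/(√(-27085)) = 5187/((I*√27085)) = 5187*(-I*√27085/27085) = -5187*I*√27085/27085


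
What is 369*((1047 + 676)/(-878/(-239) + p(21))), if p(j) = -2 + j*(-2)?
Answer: -151953093/9638 ≈ -15766.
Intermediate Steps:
p(j) = -2 - 2*j
369*((1047 + 676)/(-878/(-239) + p(21))) = 369*((1047 + 676)/(-878/(-239) + (-2 - 2*21))) = 369*(1723/(-878*(-1/239) + (-2 - 42))) = 369*(1723/(878/239 - 44)) = 369*(1723/(-9638/239)) = 369*(1723*(-239/9638)) = 369*(-411797/9638) = -151953093/9638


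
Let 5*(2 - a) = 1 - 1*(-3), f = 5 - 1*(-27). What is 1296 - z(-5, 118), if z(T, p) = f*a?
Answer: 6288/5 ≈ 1257.6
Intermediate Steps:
f = 32 (f = 5 + 27 = 32)
a = 6/5 (a = 2 - (1 - 1*(-3))/5 = 2 - (1 + 3)/5 = 2 - 1/5*4 = 2 - 4/5 = 6/5 ≈ 1.2000)
z(T, p) = 192/5 (z(T, p) = 32*(6/5) = 192/5)
1296 - z(-5, 118) = 1296 - 1*192/5 = 1296 - 192/5 = 6288/5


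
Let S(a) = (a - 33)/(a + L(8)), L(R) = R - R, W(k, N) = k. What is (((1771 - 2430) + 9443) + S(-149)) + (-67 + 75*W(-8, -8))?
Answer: 1209615/149 ≈ 8118.2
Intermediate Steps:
L(R) = 0
S(a) = (-33 + a)/a (S(a) = (a - 33)/(a + 0) = (-33 + a)/a)
(((1771 - 2430) + 9443) + S(-149)) + (-67 + 75*W(-8, -8)) = (((1771 - 2430) + 9443) + (-33 - 149)/(-149)) + (-67 + 75*(-8)) = ((-659 + 9443) - 1/149*(-182)) + (-67 - 600) = (8784 + 182/149) - 667 = 1308998/149 - 667 = 1209615/149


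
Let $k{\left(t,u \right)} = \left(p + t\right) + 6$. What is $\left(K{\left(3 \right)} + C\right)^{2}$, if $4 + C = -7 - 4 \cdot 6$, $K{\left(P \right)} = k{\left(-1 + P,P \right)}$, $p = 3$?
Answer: $576$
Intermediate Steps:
$k{\left(t,u \right)} = 9 + t$ ($k{\left(t,u \right)} = \left(3 + t\right) + 6 = 9 + t$)
$K{\left(P \right)} = 8 + P$ ($K{\left(P \right)} = 9 + \left(-1 + P\right) = 8 + P$)
$C = -35$ ($C = -4 - \left(7 + 4 \cdot 6\right) = -4 - 31 = -35$)
$\left(K{\left(3 \right)} + C\right)^{2} = \left(\left(8 + 3\right) - 35\right)^{2} = \left(11 - 35\right)^{2} = \left(-24\right)^{2} = 576$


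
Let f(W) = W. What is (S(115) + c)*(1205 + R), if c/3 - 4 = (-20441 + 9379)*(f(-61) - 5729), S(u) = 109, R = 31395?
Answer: 6263994188600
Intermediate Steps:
c = 192146952 (c = 12 + 3*((-20441 + 9379)*(-61 - 5729)) = 12 + 3*(-11062*(-5790)) = 12 + 3*64048980 = 12 + 192146940 = 192146952)
(S(115) + c)*(1205 + R) = (109 + 192146952)*(1205 + 31395) = 192147061*32600 = 6263994188600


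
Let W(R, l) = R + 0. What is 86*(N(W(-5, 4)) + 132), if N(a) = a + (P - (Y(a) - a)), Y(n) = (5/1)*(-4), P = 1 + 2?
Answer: 12470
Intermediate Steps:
P = 3
W(R, l) = R
Y(n) = -20 (Y(n) = (5*1)*(-4) = 5*(-4) = -20)
N(a) = 23 + 2*a (N(a) = a + (3 - (-20 - a)) = a + (3 + (20 + a)) = a + (23 + a) = 23 + 2*a)
86*(N(W(-5, 4)) + 132) = 86*((23 + 2*(-5)) + 132) = 86*((23 - 10) + 132) = 86*(13 + 132) = 86*145 = 12470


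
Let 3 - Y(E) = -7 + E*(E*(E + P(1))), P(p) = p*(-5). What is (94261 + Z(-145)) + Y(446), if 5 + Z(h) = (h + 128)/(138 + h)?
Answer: -613393813/7 ≈ -8.7628e+7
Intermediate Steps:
P(p) = -5*p
Z(h) = -5 + (128 + h)/(138 + h) (Z(h) = -5 + (h + 128)/(138 + h) = -5 + (128 + h)/(138 + h))
Y(E) = 10 - E**2*(-5 + E) (Y(E) = 3 - (-7 + E*(E*(E - 5*1))) = 3 - (-7 + E*(E*(E - 5))) = 3 - (-7 + E*(E*(-5 + E))) = 3 - (-7 + E**2*(-5 + E)) = 3 + (7 - E**2*(-5 + E)) = 10 - E**2*(-5 + E))
(94261 + Z(-145)) + Y(446) = (94261 + 2*(-281 - 2*(-145))/(138 - 145)) + (10 - 1*446**3 + 5*446**2) = (94261 + 2*(-281 + 290)/(-7)) + (10 - 1*88716536 + 5*198916) = (94261 + 2*(-1/7)*9) + (10 - 88716536 + 994580) = (94261 - 18/7) - 87721946 = 659809/7 - 87721946 = -613393813/7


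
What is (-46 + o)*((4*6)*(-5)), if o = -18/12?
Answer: 5700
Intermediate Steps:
o = -3/2 (o = -18*1/12 = -3/2 ≈ -1.5000)
(-46 + o)*((4*6)*(-5)) = (-46 - 3/2)*((4*6)*(-5)) = -1140*(-5) = -95/2*(-120) = 5700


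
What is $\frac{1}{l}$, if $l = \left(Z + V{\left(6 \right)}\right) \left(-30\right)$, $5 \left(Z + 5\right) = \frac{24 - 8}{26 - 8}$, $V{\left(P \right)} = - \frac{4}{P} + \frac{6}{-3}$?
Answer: $\frac{3}{674} \approx 0.004451$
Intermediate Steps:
$V{\left(P \right)} = -2 - \frac{4}{P}$ ($V{\left(P \right)} = - \frac{4}{P} + 6 \left(- \frac{1}{3}\right) = - \frac{4}{P} - 2 = -2 - \frac{4}{P}$)
$Z = - \frac{217}{45}$ ($Z = -5 + \frac{\left(24 - 8\right) \frac{1}{26 - 8}}{5} = -5 + \frac{16 \cdot \frac{1}{18}}{5} = -5 + \frac{1}{5} \cdot \frac{8}{9} = -5 + \frac{8}{45} = - \frac{217}{45} \approx -4.8222$)
$l = \frac{674}{3}$ ($l = \left(- \frac{217}{45} - \left(2 + \frac{4}{6}\right)\right) \left(-30\right) = \left(- \frac{217}{45} - \frac{8}{3}\right) \left(-30\right) = \left(- \frac{337}{45}\right) \left(-30\right) = \frac{674}{3} \approx 224.67$)
$\frac{1}{l} = \frac{1}{\frac{674}{3}} = \frac{3}{674}$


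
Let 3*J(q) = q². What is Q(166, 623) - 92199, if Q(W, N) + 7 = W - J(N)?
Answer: -664249/3 ≈ -2.2142e+5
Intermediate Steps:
J(q) = q²/3
Q(W, N) = -7 + W - N²/3 (Q(W, N) = -7 + (W - N²/3) = -7 + W - N²/3)
Q(166, 623) - 92199 = (-7 + 166 - ⅓*623²) - 92199 = (-7 + 166 - ⅓*388129) - 92199 = (-7 + 166 - 388129/3) - 92199 = -387652/3 - 92199 = -664249/3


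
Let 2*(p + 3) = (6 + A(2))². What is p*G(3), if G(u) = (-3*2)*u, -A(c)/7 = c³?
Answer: -22446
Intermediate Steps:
A(c) = -7*c³
G(u) = -6*u
p = 1247 (p = -3 + (6 - 7*2³)²/2 = -3 + (6 - 7*8)²/2 = -3 + (6 - 56)²/2 = -3 + (½)*(-50)² = -3 + (½)*2500 = -3 + 1250 = 1247)
p*G(3) = 1247*(-6*3) = 1247*(-18) = -22446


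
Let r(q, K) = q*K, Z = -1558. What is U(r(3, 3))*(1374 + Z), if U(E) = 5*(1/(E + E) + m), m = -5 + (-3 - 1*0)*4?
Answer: 140300/9 ≈ 15589.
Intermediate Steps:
m = -17 (m = -5 + (-3 + 0)*4 = -5 - 3*4 = -5 - 12 = -17)
r(q, K) = K*q
U(E) = -85 + 5/(2*E) (U(E) = 5*(1/(E + E) - 17) = 5*(1/(2*E) - 17) = 5*(-17 + 1/(2*E)) = -85 + 5/(2*E))
U(r(3, 3))*(1374 + Z) = (-85 + 5/(2*((3*3))))*(1374 - 1558) = (-85 + (5/2)/9)*(-184) = (-85 + (5/2)*(⅑))*(-184) = (-85 + 5/18)*(-184) = -1525/18*(-184) = 140300/9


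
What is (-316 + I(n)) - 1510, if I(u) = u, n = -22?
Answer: -1848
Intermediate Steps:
(-316 + I(n)) - 1510 = (-316 - 22) - 1510 = -338 - 1510 = -1848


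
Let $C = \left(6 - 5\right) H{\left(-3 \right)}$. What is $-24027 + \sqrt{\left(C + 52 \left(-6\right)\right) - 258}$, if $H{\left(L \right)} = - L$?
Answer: $-24027 + 9 i \sqrt{7} \approx -24027.0 + 23.812 i$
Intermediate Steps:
$C = 3$ ($C = \left(6 - 5\right) \left(\left(-1\right) \left(-3\right)\right) = 1 \cdot 3 = 3$)
$-24027 + \sqrt{\left(C + 52 \left(-6\right)\right) - 258} = -24027 + \sqrt{\left(3 + 52 \left(-6\right)\right) - 258} = -24027 + \sqrt{\left(3 - 312\right) - 258} = -24027 + \sqrt{-309 - 258} = -24027 + \sqrt{-567} = -24027 + 9 i \sqrt{7}$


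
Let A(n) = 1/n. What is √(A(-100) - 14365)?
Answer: I*√1436501/10 ≈ 119.85*I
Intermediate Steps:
√(A(-100) - 14365) = √(1/(-100) - 14365) = √(-1/100 - 14365) = √(-1436501/100) = I*√1436501/10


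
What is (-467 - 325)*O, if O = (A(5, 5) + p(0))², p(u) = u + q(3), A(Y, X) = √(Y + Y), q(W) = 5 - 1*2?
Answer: -15048 - 4752*√10 ≈ -30075.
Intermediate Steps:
q(W) = 3 (q(W) = 5 - 2 = 3)
A(Y, X) = √2*√Y (A(Y, X) = √(2*Y) = √2*√Y)
p(u) = 3 + u (p(u) = u + 3 = 3 + u)
O = (3 + √10)² (O = (√2*√5 + (3 + 0))² = (√10 + 3)² = (3 + √10)² ≈ 37.974)
(-467 - 325)*O = (-467 - 325)*(3 + √10)² = -792*(3 + √10)²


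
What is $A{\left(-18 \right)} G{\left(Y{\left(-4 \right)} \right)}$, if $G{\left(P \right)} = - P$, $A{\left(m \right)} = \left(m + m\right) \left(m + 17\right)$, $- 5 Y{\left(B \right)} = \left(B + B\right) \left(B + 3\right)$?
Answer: $\frac{288}{5} \approx 57.6$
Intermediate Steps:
$Y{\left(B \right)} = - \frac{2 B \left(3 + B\right)}{5}$ ($Y{\left(B \right)} = - \frac{\left(B + B\right) \left(B + 3\right)}{5} = - \frac{2 B \left(3 + B\right)}{5}$)
$A{\left(m \right)} = 2 m \left(17 + m\right)$
$A{\left(-18 \right)} G{\left(Y{\left(-4 \right)} \right)} = 2 \left(-18\right) \left(17 - 18\right) \left(- \frac{\left(-2\right) \left(-4\right) \left(3 - 4\right)}{5}\right) = 2 \left(-18\right) \left(-1\right) \left(- \frac{\left(-2\right) \left(-4\right) \left(-1\right)}{5}\right) = 36 \left(\left(-1\right) \left(- \frac{8}{5}\right)\right) = 36 \cdot \frac{8}{5} = \frac{288}{5}$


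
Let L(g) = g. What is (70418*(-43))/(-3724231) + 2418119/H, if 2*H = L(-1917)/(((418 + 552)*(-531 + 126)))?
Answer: 262063942092316054/264420401 ≈ 9.9109e+8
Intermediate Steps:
H = 71/29100 (H = (-1917*1/((-531 + 126)*(418 + 552)))/2 = (-1917/(970*(-405)))/2 = (-1917/(-392850))/2 = (-1917*(-1/392850))/2 = (½)*(71/14550) = 71/29100 ≈ 0.0024399)
(70418*(-43))/(-3724231) + 2418119/H = (70418*(-43))/(-3724231) + 2418119/(71/29100) = -3027974*(-1/3724231) + 2418119*(29100/71) = 3027974/3724231 + 70367262900/71 = 262063942092316054/264420401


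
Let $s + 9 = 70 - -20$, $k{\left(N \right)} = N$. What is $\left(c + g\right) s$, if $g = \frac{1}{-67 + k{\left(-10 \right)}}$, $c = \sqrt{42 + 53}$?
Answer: $- \frac{81}{77} + 81 \sqrt{95} \approx 788.44$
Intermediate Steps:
$s = 81$ ($s = -9 + \left(70 - -20\right) = -9 + \left(70 + 20\right) = -9 + 90 = 81$)
$c = \sqrt{95} \approx 9.7468$
$g = - \frac{1}{77}$ ($g = \frac{1}{-67 - 10} = \frac{1}{-77} = - \frac{1}{77} \approx -0.012987$)
$\left(c + g\right) s = \left(\sqrt{95} - \frac{1}{77}\right) 81 = \left(- \frac{1}{77} + \sqrt{95}\right) 81 = - \frac{81}{77} + 81 \sqrt{95}$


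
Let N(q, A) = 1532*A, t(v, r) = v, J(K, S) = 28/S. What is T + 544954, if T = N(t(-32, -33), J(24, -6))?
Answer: 1613414/3 ≈ 5.3781e+5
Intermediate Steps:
T = -21448/3 (T = 1532*(28/(-6)) = 1532*(28*(-1/6)) = 1532*(-14/3) = -21448/3 ≈ -7149.3)
T + 544954 = -21448/3 + 544954 = 1613414/3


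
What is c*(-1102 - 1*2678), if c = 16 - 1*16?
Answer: 0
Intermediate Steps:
c = 0 (c = 16 - 16 = 0)
c*(-1102 - 1*2678) = 0*(-1102 - 1*2678) = 0*(-1102 - 2678) = 0*(-3780) = 0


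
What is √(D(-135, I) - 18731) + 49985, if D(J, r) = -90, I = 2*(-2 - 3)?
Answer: 49985 + I*√18821 ≈ 49985.0 + 137.19*I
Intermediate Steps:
I = -10 (I = 2*(-5) = -10)
√(D(-135, I) - 18731) + 49985 = √(-90 - 18731) + 49985 = √(-18821) + 49985 = I*√18821 + 49985 = 49985 + I*√18821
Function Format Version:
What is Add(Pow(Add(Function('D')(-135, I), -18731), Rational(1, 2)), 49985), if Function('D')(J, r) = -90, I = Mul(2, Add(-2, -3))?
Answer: Add(49985, Mul(I, Pow(18821, Rational(1, 2)))) ≈ Add(49985., Mul(137.19, I))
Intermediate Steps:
I = -10 (I = Mul(2, -5) = -10)
Add(Pow(Add(Function('D')(-135, I), -18731), Rational(1, 2)), 49985) = Add(Pow(Add(-90, -18731), Rational(1, 2)), 49985) = Add(Pow(-18821, Rational(1, 2)), 49985) = Add(Mul(I, Pow(18821, Rational(1, 2))), 49985) = Add(49985, Mul(I, Pow(18821, Rational(1, 2))))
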